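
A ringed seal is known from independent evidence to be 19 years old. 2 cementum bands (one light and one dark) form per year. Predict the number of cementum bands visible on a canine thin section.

38 cementum bands

19 years at 2 cementum bands per year gives 19 × 2 = 38 cementum bands.
So 38 cementum bands should be present.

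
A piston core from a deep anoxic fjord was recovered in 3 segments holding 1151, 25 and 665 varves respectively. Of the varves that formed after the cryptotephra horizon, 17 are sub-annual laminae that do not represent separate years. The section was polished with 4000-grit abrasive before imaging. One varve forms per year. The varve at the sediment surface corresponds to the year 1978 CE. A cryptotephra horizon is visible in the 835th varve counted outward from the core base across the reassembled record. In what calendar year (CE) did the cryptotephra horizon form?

Total varves = 1151 + 25 + 665 = 1841.
1841 − 835 = 1006 varves lie beyond the cryptotephra horizon toward the sediment surface.
Removing the 17 false varves leaves 1006 − 17 = 989 true varves beyond the cryptotephra horizon.
The varve at the sediment surface is 1978 CE, so the cryptotephra horizon dates to 1978 − 989 = 989 CE.

989 CE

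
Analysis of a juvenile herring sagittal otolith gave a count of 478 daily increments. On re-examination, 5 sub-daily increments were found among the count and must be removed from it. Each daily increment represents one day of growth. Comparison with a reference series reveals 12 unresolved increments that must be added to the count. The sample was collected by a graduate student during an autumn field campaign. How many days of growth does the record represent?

485 days

After corrections the count is 478 − 5 + 12 = 485 daily increments.
One daily increment per day makes the duration 485 days.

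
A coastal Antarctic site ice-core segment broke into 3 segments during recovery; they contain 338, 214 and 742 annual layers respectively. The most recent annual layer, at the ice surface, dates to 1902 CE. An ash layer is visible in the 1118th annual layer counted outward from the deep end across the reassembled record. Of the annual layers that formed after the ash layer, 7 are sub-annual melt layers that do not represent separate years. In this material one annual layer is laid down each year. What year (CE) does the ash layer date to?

1733 CE

Total annual layers = 338 + 214 + 742 = 1294.
The ash layer sits at annual layer 1118 from the deep end, so 1294 − 1118 = 176 annual layers formed after it.
176 − 7 false = 169 true annual layers after the ash layer.
1902 − 169 = 1733 CE.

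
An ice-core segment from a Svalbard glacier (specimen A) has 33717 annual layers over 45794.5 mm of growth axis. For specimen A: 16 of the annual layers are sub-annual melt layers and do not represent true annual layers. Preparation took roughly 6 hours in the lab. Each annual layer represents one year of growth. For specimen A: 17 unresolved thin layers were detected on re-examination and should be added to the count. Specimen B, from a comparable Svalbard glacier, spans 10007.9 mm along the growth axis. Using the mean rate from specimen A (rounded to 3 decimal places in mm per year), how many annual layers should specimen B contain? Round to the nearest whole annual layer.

7370 annual layers

Specimen A: true annual layer count = 33717 − 16 + 17 = 33718.
A: Extension rate ≈ 45794.5 / 33718 = 1.358 mm per year.
Specimen B: 10007.9 mm / 1.358 mm per year = 7369.59 years ≈ 7370 annual layers.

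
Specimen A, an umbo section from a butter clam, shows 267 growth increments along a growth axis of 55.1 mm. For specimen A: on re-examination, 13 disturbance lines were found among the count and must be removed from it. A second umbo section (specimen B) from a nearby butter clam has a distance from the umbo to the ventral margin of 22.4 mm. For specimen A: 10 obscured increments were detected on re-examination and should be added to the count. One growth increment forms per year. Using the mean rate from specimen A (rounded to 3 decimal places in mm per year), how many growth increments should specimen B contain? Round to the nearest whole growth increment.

Specimen A: correcting the raw count gives 267 − 13 + 10 = 264 true growth increments.
A: 55.1 mm over 264 years gives 55.1 / 264 ≈ 0.209 mm per year.
B spans 22.4 / 0.209 = 107.18 years ≈ 107 growth increments.

107 growth increments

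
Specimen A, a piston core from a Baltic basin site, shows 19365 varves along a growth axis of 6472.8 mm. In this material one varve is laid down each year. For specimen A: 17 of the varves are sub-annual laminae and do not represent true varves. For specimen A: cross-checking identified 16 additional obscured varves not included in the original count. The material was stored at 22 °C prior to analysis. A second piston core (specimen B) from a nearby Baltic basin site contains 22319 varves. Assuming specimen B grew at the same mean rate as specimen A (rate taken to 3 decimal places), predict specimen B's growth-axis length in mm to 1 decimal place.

7454.5 mm

Specimen A: true varve count = 19365 − 17 + 16 = 19364.
A: 6472.8 mm over 19364 years gives 6472.8 / 19364 ≈ 0.334 mm per year.
B's length ≈ 0.334 × 22319 = 7454.5 mm.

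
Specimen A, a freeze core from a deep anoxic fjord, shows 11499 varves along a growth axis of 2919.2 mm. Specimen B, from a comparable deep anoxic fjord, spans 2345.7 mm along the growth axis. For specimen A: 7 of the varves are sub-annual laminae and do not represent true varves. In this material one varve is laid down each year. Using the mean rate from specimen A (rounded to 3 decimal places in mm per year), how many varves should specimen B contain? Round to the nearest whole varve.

Specimen A: true varve count = 11499 − 7 = 11492.
A: Mean rate = 2919.2 mm / 11492 years ≈ 0.254 mm/year.
For B, 2345.7 / 0.254 = 9235.04 years ≈ 9235 varves.

9235 varves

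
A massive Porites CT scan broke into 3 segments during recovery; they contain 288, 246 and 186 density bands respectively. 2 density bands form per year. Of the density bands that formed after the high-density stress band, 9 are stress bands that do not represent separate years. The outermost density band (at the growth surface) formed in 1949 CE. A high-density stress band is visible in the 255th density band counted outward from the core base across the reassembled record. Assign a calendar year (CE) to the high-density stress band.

Total density bands = 288 + 246 + 186 = 720.
720 − 255 = 465 density bands lie beyond the high-density stress band toward the growth surface.
Excluding 9 false density bands: 465 − 9 = 456.
With 2 density bands per year, 456 / 2 = 228 years.
Counting back 228 years from 1949 CE places the high-density stress band in 1949 − 228 = 1721 CE.

1721 CE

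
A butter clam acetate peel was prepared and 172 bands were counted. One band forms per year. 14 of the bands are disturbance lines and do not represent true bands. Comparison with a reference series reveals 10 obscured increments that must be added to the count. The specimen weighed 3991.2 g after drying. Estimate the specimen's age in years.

168 years

True band count = 172 − 14 + 10 = 168.
One band per year makes the duration 168 years.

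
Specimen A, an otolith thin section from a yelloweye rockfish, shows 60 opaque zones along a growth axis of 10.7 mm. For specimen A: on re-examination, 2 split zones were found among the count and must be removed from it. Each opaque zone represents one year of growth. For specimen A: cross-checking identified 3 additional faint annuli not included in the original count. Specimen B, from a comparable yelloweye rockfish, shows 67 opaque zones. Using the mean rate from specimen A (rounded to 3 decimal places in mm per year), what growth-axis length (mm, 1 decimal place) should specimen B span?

Specimen A: correcting the raw count gives 60 − 2 + 3 = 61 true opaque zones.
A: Mean rate = 10.7 mm / 61 years ≈ 0.175 mm/year.
B's length ≈ 0.175 × 67 = 11.7 mm.

11.7 mm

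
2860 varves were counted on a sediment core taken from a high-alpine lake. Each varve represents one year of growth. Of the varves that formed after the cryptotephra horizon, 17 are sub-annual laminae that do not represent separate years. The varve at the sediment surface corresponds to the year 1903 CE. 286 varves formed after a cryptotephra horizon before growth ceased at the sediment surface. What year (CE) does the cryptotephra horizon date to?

1634 CE

There are 286 varves younger than the cryptotephra horizon.
Removing the 17 false varves leaves 286 − 17 = 269 true varves beyond the cryptotephra horizon.
1903 − 269 = 1634 CE.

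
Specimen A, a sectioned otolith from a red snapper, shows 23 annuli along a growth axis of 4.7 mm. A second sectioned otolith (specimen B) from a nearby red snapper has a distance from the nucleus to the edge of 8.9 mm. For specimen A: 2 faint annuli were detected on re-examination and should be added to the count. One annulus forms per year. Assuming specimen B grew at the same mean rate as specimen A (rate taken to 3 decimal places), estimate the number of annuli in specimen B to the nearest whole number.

47 annuli

Specimen A: correcting the raw count gives 23 + 2 = 25 true annuli.
A: Extension rate ≈ 4.7 / 25 = 0.188 mm/year.
Specimen B: 8.9 mm / 0.188 mm per year = 47.34 years ≈ 47 annuli.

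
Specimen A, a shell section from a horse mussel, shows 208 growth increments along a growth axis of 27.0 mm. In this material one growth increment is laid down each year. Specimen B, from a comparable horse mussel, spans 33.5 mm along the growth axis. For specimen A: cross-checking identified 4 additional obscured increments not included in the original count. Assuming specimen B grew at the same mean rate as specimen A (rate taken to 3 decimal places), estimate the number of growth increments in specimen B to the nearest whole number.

264 growth increments

Specimen A: after corrections the count is 208 + 4 = 212 growth increments.
A: Extension rate ≈ 27.0 / 212 = 0.127 mm/yr.
B spans 33.5 / 0.127 = 263.78 years ≈ 264 growth increments.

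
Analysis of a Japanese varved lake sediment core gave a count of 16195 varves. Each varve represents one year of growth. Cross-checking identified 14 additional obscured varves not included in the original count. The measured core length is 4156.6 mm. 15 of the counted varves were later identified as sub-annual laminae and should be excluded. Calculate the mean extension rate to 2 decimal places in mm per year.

Adjusted count: 16195 − 15 + 14 = 16194 varves.
Extension rate ≈ 4156.6 / 16194 = 0.26 mm per year.

0.26 mm per year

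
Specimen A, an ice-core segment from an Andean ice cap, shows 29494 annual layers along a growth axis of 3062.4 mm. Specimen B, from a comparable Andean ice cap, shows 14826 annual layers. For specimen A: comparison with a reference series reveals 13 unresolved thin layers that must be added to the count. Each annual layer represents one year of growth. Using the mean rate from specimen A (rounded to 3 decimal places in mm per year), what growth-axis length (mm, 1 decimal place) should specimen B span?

1541.9 mm

Specimen A: after corrections the count is 29494 + 13 = 29507 annual layers.
A: Extension rate ≈ 3062.4 / 29507 = 0.104 mm per year.
Length of B = 0.104 × 14826 = 1541.9 mm.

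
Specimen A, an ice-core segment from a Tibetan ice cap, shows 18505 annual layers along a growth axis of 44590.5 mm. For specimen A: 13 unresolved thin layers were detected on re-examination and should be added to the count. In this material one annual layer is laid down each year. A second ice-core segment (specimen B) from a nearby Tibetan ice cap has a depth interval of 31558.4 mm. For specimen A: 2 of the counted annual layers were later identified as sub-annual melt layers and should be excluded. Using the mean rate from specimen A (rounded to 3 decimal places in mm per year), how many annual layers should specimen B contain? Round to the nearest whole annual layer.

Specimen A: true annual layer count = 18505 − 2 + 13 = 18516.
A: Mean rate = 44590.5 mm / 18516 years ≈ 2.408 mm per year.
B spans 31558.4 / 2.408 = 13105.65 years ≈ 13106 annual layers.

13106 annual layers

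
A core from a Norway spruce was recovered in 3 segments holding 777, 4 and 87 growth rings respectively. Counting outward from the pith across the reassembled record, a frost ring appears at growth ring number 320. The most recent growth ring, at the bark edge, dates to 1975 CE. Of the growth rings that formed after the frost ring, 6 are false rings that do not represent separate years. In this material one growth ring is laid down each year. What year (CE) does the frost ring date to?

Total growth rings = 777 + 4 + 87 = 868.
The frost ring sits at growth ring 320 from the pith, so 868 − 320 = 548 growth rings formed after it.
Removing the 6 false growth rings leaves 548 − 6 = 542 true growth rings beyond the frost ring.
The growth ring at the bark edge is 1975 CE, so the frost ring dates to 1975 − 542 = 1433 CE.

1433 CE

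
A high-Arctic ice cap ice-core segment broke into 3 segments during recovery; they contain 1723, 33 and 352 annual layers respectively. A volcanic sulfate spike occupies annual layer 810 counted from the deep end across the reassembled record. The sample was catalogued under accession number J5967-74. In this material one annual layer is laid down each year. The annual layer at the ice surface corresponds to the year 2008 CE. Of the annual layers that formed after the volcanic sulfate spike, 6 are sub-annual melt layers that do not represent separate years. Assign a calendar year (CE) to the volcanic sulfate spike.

716 CE

Total annual layers = 1723 + 33 + 352 = 2108.
2108 − 810 = 1298 annual layers lie beyond the volcanic sulfate spike toward the ice surface.
Excluding 6 false annual layers: 1298 − 6 = 1292.
2008 − 1292 = 716 CE.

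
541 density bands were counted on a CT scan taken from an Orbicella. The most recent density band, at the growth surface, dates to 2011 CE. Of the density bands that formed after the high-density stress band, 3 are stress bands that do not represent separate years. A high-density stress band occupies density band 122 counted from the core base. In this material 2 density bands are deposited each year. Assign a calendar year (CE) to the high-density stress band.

1803 CE

The high-density stress band sits at density band 122 from the core base, so 541 − 122 = 419 density bands formed after it.
Excluding 3 false density bands: 419 − 3 = 416.
With 2 density bands per year, 416 / 2 = 208 years.
Counting back 208 years from 2011 CE places the high-density stress band in 2011 − 208 = 1803 CE.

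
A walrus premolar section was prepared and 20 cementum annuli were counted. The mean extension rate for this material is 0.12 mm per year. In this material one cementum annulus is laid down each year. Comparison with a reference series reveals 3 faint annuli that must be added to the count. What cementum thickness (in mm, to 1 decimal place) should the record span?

2.8 mm

True cementum annulus count = 20 + 3 = 23.
Predicted length = 0.12 mm/year × 23 years = 2.8 mm.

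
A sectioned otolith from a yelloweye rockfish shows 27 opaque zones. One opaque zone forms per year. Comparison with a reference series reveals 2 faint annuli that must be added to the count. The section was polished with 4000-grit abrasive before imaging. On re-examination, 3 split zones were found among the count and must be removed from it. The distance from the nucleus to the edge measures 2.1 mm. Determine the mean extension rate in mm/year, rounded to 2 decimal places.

0.08 mm/year

Adjusted count: 27 − 3 + 2 = 26 opaque zones.
2.1 mm over 26 years gives 2.1 / 26 ≈ 0.08 mm/year.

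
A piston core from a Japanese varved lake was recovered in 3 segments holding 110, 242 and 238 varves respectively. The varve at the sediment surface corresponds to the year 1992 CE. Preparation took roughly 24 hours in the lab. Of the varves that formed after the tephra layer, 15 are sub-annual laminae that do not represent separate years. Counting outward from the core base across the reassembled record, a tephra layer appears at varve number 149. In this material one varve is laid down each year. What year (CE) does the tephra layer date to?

Total varves = 110 + 242 + 238 = 590.
Between varve 149 and the sediment surface there are 590 − 149 = 441 varves.
Excluding 15 false varves: 441 − 15 = 426.
The varve at the sediment surface is 1992 CE, so the tephra layer dates to 1992 − 426 = 1566 CE.

1566 CE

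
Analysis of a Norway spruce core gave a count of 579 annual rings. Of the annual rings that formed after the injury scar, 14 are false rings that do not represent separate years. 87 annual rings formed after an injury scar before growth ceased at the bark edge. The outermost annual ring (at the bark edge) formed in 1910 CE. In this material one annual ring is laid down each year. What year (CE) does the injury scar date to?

87 annual rings formed after the injury scar.
Removing the 14 false annual rings leaves 87 − 14 = 73 true annual rings beyond the injury scar.
Counting back 73 years from 1910 CE places the injury scar in 1910 − 73 = 1837 CE.

1837 CE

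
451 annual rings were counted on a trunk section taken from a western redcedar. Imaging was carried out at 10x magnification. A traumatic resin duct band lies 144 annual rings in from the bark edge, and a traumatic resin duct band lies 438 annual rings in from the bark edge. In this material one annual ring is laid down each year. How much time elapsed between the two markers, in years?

The two markers are separated by 438 − 144 = 294 annual rings.
At one annual ring per year, 294 years elapsed between them.

294 years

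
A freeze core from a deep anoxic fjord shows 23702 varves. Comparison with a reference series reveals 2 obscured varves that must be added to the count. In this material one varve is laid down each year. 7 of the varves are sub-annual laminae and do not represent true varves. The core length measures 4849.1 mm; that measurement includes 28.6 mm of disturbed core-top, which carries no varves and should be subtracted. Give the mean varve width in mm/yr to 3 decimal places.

True varve count = 23702 − 7 + 2 = 23697.
Net length = 4849.1 − 28.6 = 4820.5 mm.
Extension rate ≈ 4820.5 / 23697 = 0.203 mm/yr.

0.203 mm/yr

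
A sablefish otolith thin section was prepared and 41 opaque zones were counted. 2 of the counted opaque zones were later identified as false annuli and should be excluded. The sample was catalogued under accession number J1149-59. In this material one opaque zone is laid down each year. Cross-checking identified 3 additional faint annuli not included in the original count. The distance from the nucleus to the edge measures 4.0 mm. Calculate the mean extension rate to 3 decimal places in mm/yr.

True opaque zone count = 41 − 2 + 3 = 42.
4.0 mm over 42 years gives 4.0 / 42 ≈ 0.095 mm/yr.

0.095 mm/yr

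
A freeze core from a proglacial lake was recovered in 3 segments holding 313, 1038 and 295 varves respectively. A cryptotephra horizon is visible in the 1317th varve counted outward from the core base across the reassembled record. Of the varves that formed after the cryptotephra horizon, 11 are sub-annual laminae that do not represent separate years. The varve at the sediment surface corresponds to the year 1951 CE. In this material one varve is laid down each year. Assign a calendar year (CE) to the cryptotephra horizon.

1633 CE

Total varves = 313 + 1038 + 295 = 1646.
The cryptotephra horizon sits at varve 1317 from the core base, so 1646 − 1317 = 329 varves formed after it.
Excluding 11 false varves: 329 − 11 = 318.
The varve at the sediment surface is 1951 CE, so the cryptotephra horizon dates to 1951 − 318 = 1633 CE.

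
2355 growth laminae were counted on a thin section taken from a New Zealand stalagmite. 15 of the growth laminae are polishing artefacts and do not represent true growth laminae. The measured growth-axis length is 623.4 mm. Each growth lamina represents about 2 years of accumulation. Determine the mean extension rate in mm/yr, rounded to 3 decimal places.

0.133 mm/yr

After corrections the count is 2355 − 15 = 2340 growth laminae.
At 2 years per growth lamina, 2340 × 2 = 4680 years.
Mean rate = 623.4 mm / 4680 years ≈ 0.133 mm/yr.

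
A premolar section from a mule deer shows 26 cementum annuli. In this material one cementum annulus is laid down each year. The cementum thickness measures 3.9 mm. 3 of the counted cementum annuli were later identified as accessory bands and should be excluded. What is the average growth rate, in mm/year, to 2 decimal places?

0.17 mm/year

Correcting the raw count gives 26 − 3 = 23 true cementum annuli.
3.9 mm over 23 years gives 3.9 / 23 ≈ 0.17 mm/year.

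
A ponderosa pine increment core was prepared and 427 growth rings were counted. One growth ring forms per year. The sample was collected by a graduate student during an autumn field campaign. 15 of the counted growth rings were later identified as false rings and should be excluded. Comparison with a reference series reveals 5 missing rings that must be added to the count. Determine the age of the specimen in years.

After corrections the count is 427 − 15 + 5 = 417 growth rings.
One growth ring per year makes the duration 417 years.

417 years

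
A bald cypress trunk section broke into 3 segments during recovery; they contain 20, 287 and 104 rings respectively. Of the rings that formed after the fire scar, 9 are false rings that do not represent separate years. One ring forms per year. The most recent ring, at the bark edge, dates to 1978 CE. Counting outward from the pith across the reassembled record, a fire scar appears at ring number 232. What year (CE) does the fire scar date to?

1808 CE

Total rings = 20 + 287 + 104 = 411.
411 − 232 = 179 rings lie beyond the fire scar toward the bark edge.
Excluding 9 false rings: 179 − 9 = 170.
Counting back 170 years from 1978 CE places the fire scar in 1978 − 170 = 1808 CE.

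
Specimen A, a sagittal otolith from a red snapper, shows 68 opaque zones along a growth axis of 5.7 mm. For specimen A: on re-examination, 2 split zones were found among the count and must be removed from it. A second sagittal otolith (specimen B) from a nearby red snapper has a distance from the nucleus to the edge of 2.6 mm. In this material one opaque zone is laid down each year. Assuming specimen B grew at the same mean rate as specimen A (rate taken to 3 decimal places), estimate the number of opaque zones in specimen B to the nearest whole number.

Specimen A: adjusted count: 68 − 2 = 66 opaque zones.
A: 5.7 mm over 66 years gives 5.7 / 66 ≈ 0.086 mm/year.
B spans 2.6 / 0.086 = 30.23 years ≈ 30 opaque zones.

30 opaque zones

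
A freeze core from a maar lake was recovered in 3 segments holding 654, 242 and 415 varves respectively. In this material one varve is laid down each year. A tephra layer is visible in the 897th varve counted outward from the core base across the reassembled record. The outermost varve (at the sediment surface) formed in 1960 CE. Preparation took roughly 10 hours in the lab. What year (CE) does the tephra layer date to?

Total varves = 654 + 242 + 415 = 1311.
The tephra layer sits at varve 897 from the core base, so 1311 − 897 = 414 varves formed after it.
1960 − 414 = 1546 CE.

1546 CE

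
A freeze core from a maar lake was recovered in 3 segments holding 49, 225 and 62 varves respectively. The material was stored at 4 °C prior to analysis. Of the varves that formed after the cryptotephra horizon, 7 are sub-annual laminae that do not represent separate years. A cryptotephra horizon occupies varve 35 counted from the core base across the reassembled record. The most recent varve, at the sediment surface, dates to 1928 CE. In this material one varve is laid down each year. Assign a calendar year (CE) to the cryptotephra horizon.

Total varves = 49 + 225 + 62 = 336.
The cryptotephra horizon sits at varve 35 from the core base, so 336 − 35 = 301 varves formed after it.
Excluding 7 false varves: 301 − 7 = 294.
1928 − 294 = 1634 CE.

1634 CE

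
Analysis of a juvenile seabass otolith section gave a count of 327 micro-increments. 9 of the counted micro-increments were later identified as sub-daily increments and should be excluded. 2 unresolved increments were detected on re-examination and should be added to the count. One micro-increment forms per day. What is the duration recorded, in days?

320 days

Correcting the raw count gives 327 − 9 + 2 = 320 true micro-increments.
At one micro-increment per day, that is 320 days.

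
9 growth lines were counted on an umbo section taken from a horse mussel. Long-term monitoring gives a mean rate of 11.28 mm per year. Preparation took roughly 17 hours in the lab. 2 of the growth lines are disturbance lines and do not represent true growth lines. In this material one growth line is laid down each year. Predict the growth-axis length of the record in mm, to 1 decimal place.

After corrections the count is 9 − 2 = 7 growth lines.
Predicted length = 11.28 mm/year × 7 years = 79.0 mm.

79.0 mm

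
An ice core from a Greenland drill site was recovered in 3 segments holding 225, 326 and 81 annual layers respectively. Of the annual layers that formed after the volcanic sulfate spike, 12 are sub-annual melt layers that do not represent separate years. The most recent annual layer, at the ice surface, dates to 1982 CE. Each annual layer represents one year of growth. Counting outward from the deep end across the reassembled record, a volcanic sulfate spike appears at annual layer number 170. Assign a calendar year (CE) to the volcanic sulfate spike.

Total annual layers = 225 + 326 + 81 = 632.
632 − 170 = 462 annual layers lie beyond the volcanic sulfate spike toward the ice surface.
462 − 12 false = 450 true annual layers after the volcanic sulfate spike.
1982 − 450 = 1532 CE.

1532 CE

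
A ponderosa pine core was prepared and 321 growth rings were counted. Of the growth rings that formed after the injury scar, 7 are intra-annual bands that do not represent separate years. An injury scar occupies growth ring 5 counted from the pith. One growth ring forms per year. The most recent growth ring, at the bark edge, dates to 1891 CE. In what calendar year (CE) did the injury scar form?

321 − 5 = 316 growth rings lie beyond the injury scar toward the bark edge.
316 − 7 false = 309 true growth rings after the injury scar.
1891 − 309 = 1582 CE.

1582 CE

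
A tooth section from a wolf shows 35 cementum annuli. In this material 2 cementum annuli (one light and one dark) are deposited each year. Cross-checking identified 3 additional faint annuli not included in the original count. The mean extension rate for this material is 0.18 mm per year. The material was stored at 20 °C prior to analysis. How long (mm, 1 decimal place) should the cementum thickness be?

3.4 mm

Correcting the raw count gives 35 + 3 = 38 true cementum annuli.
Dividing by 2 cementum annuli per year: 38 / 2 = 19 years.
Predicted length = 0.18 mm/year × 19 years = 3.4 mm.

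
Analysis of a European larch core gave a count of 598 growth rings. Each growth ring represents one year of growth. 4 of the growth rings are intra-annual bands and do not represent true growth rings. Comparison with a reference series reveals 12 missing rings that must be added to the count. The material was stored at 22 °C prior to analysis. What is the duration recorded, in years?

606 years

Adjusted count: 598 − 4 + 12 = 606 growth rings.
At one growth ring per year, that is 606 years.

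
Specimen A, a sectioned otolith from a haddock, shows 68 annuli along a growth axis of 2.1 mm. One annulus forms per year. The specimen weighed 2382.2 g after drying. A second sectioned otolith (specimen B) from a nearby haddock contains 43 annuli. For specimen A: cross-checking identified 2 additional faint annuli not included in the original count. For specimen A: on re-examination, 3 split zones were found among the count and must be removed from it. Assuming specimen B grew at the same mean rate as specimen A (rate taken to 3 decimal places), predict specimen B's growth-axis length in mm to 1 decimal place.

1.3 mm

Specimen A: after corrections the count is 68 − 3 + 2 = 67 annuli.
A: Extension rate ≈ 2.1 / 67 = 0.031 mm per year.
Length of B = 0.031 × 43 = 1.3 mm.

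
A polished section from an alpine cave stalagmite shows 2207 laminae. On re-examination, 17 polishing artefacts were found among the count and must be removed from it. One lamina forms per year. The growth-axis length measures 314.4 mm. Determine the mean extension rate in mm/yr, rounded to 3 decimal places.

True lamina count = 2207 − 17 = 2190.
Mean rate = 314.4 mm / 2190 years ≈ 0.144 mm/yr.

0.144 mm/yr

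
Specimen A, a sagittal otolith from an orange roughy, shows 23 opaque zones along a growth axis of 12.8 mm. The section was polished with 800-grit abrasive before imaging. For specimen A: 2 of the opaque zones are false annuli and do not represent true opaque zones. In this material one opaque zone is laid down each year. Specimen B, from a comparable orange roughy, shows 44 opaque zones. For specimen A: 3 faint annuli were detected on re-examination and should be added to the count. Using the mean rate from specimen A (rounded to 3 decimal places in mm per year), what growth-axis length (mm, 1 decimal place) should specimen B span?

Specimen A: adjusted count: 23 − 2 + 3 = 24 opaque zones.
A: 12.8 mm over 24 years gives 12.8 / 24 ≈ 0.533 mm/year.
For B, 0.533 mm/year × 44 years = 23.5 mm.

23.5 mm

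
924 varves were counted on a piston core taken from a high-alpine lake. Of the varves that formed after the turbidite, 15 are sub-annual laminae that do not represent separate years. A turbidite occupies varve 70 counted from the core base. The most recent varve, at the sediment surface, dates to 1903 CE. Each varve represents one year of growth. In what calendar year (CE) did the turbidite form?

Between varve 70 and the sediment surface there are 924 − 70 = 854 varves.
Removing the 15 false varves leaves 854 − 15 = 839 true varves beyond the turbidite.
1903 − 839 = 1064 CE.

1064 CE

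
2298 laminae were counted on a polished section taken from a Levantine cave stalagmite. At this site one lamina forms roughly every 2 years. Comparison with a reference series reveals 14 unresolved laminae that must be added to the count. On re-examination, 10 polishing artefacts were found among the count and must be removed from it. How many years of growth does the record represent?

4604 yr

True lamina count = 2298 − 10 + 14 = 2302.
2302 laminae at 2 years each span 2302 × 2 = 4604 years.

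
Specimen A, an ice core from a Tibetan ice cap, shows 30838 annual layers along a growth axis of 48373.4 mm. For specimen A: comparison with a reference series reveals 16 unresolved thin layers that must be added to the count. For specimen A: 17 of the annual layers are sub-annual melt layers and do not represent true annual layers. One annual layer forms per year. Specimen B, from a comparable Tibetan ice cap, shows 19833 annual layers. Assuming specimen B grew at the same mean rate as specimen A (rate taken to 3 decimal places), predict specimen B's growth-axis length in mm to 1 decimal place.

Specimen A: after corrections the count is 30838 − 17 + 16 = 30837 annual layers.
A: Extension rate ≈ 48373.4 / 30837 = 1.569 mm/year.
B's length ≈ 1.569 × 19833 = 31118.0 mm.

31118.0 mm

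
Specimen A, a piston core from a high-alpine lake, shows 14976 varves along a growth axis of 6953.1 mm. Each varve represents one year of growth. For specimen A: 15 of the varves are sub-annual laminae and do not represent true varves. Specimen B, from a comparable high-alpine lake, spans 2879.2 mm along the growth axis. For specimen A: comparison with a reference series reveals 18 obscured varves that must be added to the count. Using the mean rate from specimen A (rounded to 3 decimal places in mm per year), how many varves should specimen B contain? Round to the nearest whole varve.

6205 varves

Specimen A: correcting the raw count gives 14976 − 15 + 18 = 14979 true varves.
A: 6953.1 mm over 14979 years gives 6953.1 / 14979 ≈ 0.464 mm/year.
Specimen B: 2879.2 mm / 0.464 mm per year = 6205.17 years ≈ 6205 varves.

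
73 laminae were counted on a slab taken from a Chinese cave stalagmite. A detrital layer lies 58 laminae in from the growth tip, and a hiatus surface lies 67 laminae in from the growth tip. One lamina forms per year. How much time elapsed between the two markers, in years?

9 years

The two markers are separated by 67 − 58 = 9 laminae.
One lamina per year makes the interval 9 years.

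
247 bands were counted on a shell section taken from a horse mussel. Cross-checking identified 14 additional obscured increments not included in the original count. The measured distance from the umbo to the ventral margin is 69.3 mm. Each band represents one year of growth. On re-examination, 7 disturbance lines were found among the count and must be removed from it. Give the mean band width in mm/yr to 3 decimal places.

Adjusted count: 247 − 7 + 14 = 254 bands.
Extension rate ≈ 69.3 / 254 = 0.273 mm/yr.

0.273 mm/yr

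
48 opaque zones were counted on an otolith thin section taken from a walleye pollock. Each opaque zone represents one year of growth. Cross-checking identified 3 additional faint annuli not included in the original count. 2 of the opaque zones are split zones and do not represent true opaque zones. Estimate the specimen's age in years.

49 yr

True opaque zone count = 48 − 2 + 3 = 49.
With a one-to-one opaque zone periodicity this is 49 years.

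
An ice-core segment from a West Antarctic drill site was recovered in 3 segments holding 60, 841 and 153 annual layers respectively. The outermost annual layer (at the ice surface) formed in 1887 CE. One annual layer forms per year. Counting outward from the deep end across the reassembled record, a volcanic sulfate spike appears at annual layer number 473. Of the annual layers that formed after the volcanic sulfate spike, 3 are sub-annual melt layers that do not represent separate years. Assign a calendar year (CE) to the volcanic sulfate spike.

1309 CE

Total annual layers = 60 + 841 + 153 = 1054.
The volcanic sulfate spike sits at annual layer 473 from the deep end, so 1054 − 473 = 581 annual layers formed after it.
581 − 3 false = 578 true annual layers after the volcanic sulfate spike.
Counting back 578 years from 1887 CE places the volcanic sulfate spike in 1887 − 578 = 1309 CE.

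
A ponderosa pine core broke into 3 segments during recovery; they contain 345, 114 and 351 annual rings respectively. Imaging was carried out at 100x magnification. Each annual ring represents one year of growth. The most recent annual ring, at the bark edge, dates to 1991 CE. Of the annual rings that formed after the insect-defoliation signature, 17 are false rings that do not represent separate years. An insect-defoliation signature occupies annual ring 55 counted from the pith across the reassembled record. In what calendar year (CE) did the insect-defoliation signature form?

Total annual rings = 345 + 114 + 351 = 810.
The insect-defoliation signature sits at annual ring 55 from the pith, so 810 − 55 = 755 annual rings formed after it.
755 − 17 false = 738 true annual rings after the insect-defoliation signature.
1991 − 738 = 1253 CE.

1253 CE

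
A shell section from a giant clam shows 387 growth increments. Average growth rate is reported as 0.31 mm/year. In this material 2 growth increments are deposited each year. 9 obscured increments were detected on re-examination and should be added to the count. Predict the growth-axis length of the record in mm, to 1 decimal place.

61.4 mm

Correcting the raw count gives 387 + 9 = 396 true growth increments.
With 2 growth increments per year, 396 / 2 = 198 years.
198 years at 0.31 mm/year gives 0.31 × 198 = 61.4 mm.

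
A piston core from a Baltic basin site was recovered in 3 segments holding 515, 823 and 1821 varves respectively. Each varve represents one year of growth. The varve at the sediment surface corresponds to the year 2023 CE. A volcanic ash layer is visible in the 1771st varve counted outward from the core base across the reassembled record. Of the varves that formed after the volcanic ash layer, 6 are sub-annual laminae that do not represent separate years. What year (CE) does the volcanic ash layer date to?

641 CE

Total varves = 515 + 823 + 1821 = 3159.
Between varve 1771 and the sediment surface there are 3159 − 1771 = 1388 varves.
Removing the 6 false varves leaves 1388 − 6 = 1382 true varves beyond the volcanic ash layer.
Counting back 1382 years from 2023 CE places the volcanic ash layer in 2023 − 1382 = 641 CE.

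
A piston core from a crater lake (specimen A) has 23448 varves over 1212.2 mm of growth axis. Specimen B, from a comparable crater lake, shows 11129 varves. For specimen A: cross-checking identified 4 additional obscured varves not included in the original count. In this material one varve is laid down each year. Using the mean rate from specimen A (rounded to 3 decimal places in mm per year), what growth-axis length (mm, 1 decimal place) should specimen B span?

578.7 mm

Specimen A: after corrections the count is 23448 + 4 = 23452 varves.
A: Extension rate ≈ 1212.2 / 23452 = 0.052 mm/yr.
For B, 0.052 mm/year × 11129 years = 578.7 mm.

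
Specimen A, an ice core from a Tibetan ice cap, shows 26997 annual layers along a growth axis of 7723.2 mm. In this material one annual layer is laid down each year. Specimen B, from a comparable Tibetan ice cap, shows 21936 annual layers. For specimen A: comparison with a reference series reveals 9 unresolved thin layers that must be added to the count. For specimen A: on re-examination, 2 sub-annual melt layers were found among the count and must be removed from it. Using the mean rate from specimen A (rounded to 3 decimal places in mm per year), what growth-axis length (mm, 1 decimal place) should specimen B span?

Specimen A: after corrections the count is 26997 − 2 + 9 = 27004 annual layers.
A: 7723.2 mm over 27004 years gives 7723.2 / 27004 ≈ 0.286 mm per year.
B's length ≈ 0.286 × 21936 = 6273.7 mm.

6273.7 mm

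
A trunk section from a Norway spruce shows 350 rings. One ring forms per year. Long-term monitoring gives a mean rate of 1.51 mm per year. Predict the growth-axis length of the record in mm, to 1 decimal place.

The record spans 350 years at 1.51 mm per year.
Length ≈ 1.51 × 350 = 528.5 mm.

528.5 mm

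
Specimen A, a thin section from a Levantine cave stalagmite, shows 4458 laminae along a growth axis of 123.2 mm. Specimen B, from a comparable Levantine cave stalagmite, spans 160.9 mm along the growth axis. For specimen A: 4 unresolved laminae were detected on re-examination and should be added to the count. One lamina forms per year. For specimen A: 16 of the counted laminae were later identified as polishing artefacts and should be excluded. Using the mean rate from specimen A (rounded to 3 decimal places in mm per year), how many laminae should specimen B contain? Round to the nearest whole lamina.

5746 laminae

Specimen A: after corrections the count is 4458 − 16 + 4 = 4446 laminae.
A: Extension rate ≈ 123.2 / 4446 = 0.028 mm per year.
For B, 160.9 / 0.028 = 5746.43 years ≈ 5746 laminae.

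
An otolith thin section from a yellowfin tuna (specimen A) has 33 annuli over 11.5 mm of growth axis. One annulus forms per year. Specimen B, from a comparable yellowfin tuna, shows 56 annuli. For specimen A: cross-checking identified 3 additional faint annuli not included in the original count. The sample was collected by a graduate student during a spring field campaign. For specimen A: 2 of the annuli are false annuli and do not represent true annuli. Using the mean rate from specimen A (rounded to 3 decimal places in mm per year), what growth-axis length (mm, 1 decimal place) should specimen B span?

Specimen A: true annulus count = 33 − 2 + 3 = 34.
A: Mean rate = 11.5 mm / 34 years ≈ 0.338 mm/year.
Length of B = 0.338 × 56 = 18.9 mm.

18.9 mm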